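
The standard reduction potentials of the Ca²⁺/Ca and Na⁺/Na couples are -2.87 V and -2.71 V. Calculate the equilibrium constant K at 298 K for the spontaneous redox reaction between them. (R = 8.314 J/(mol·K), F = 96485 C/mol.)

E°_cell = -2.71 − (-2.87) = 0.16 V, with n = 2 electrons transferred.
At equilibrium E = 0, so the Nernst equation gives ln K = nFE°/RT = (2)(96485)(0.16)/((8.314)(298)) = 12.46.
K = e^12.46 = 2.6 × 10^5.

2.6 × 10^5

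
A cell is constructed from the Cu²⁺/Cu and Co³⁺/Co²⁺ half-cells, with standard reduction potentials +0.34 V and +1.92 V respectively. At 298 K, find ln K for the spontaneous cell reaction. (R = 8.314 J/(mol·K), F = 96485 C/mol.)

ln K = 123.1

E°_cell = +1.92 − (+0.34) = 1.58 V, with n = 2 electrons transferred.
At equilibrium E = 0, so the Nernst equation gives ln K = nFE°/RT = (2)(96485)(1.58)/((8.314)(298)) = 123.06.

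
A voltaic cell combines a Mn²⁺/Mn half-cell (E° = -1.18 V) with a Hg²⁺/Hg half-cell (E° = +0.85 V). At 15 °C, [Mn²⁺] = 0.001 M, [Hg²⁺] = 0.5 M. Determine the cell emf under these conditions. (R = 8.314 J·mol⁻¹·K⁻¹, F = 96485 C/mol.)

2.11 V

The Hg²⁺/Hg couple has the higher reduction potential and acts as the cathode, so E°_cell = +0.85 − (-1.18) = 2.03 V.
Balancing electrons gives n = 2; the reaction quotient is Q = [Mn²⁺]/[Hg²⁺] = 0.00200.
E = E° − (RT/nF) ln Q = 2.03 − (8.314×288)/(2×96485) × (-6.215) = 2.030 + 0.077 = 2.107 V.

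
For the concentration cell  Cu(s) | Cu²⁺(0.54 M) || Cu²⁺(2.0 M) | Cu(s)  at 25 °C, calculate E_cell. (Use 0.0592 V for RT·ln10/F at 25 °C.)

0.017 V

Both half-cells are Cu²⁺/Cu, so E°_cell = 0. The concentrated side is the cathode; the cell reaction moves Cu²⁺ from high to low concentration with n = 2.
Q = [Cu²⁺]_dilute/[Cu²⁺]_conc = 0.54/2.0 = 0.270.
E = 0 − (0.0592/2) log Q = −(0.0592/2)(-0.569) = 0.0168 V.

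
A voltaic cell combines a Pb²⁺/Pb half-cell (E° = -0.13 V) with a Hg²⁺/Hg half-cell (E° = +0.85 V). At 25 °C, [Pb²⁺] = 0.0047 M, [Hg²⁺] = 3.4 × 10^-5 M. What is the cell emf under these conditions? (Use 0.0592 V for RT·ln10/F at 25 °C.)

The Hg²⁺/Hg couple has the higher reduction potential and acts as the cathode, so E°_cell = +0.85 − (-0.13) = 0.98 V.
Balancing electrons gives n = 2; the reaction quotient is Q = [Pb²⁺]/[Hg²⁺] = 138.
At 25 °C, E = E° − (0.0592/n) log Q = 0.98 − (0.0592/2)(2.141) = 0.980 − 0.063 = 0.917 V.

0.917 V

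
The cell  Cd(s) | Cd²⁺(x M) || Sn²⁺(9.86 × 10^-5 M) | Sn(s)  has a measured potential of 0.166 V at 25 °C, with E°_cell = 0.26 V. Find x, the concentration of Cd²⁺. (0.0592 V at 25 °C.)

0.15 M

From the Nernst equation, log Q = n(E° − E)/0.0592 = 2(0.26 − 0.166)/0.0592 = 3.176, so Q = 1500.
With Q = [Cd²⁺]/[Sn²⁺] and the known concentrations, [Cd²⁺] in the numerator gives [Cd²⁺] = 0.15 M.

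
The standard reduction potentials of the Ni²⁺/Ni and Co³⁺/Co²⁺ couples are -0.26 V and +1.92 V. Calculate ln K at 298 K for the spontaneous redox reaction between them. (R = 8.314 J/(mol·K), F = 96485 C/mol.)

ln K = 169.8

E°_cell = +1.92 − (-0.26) = 2.18 V, with n = 2 electrons transferred.
At equilibrium E = 0, so the Nernst equation gives ln K = nFE°/RT = (2)(96485)(2.18)/((8.314)(298)) = 169.79.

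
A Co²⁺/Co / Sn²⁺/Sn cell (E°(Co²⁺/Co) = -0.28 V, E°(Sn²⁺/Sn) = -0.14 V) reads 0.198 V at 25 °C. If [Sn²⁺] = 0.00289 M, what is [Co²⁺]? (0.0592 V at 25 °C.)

From the Nernst equation, log Q = n(E° − E)/0.0592 = 2(0.14 − 0.198)/0.0592 = -1.959, so Q = 0.0110.
With Q = [Co²⁺]/[Sn²⁺] and the known concentrations, [Co²⁺] in the numerator gives [Co²⁺] = 3.2 × 10^-5 M.

3.2 × 10^-5 M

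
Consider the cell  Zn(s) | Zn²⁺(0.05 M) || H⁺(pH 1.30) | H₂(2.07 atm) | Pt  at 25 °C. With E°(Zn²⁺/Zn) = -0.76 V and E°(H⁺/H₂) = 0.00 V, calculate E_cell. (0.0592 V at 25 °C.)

0.71 V

The hydrogen couple is the cathode, so E°_cell = 0.76 V; n = 2.
[H⁺] = 10^(−1.30) = 0.050 M, and Q = [Zn²⁺]·P(H₂) / [H⁺]^2 = 41.2.
E = E° − (0.0592/2) log Q = 0.76 − (0.0592/2)(1.615) = 0.712 V.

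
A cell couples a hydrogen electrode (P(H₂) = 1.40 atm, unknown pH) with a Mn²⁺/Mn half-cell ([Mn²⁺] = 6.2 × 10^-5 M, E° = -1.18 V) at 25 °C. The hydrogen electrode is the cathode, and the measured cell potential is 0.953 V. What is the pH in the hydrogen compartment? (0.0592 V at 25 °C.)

pH = 5.87

E°_cell = 1.18 V and n = 2.
log Q = n(E° − E)/0.0592 = 2×(1.18 − 0.953)/0.0592 = 7.669.
With Q = [Mn²⁺]·P(H₂) / [H⁺]^2, solving for [H⁺] gives log[H⁺] = -5.865, so pH = 5.87.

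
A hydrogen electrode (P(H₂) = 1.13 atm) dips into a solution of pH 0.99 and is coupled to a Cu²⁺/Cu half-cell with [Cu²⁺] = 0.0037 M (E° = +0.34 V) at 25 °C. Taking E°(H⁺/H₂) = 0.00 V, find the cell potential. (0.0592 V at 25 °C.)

0.33 V

The Cu²⁺/Cu couple is the cathode, so E°_cell = 0.34 V; n = 2.
[H⁺] = 10^(−0.99) = 0.10 M, and Q = [H⁺]^2 / ([Cu²⁺]·P(H₂)) = 2.50.
E = E° − (0.0592/2) log Q = 0.34 − (0.0592/2)(0.399) = 0.328 V.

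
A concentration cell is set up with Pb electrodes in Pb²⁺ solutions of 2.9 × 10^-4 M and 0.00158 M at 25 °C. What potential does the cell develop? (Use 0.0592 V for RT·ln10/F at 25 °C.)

0.022 V

Both half-cells are Pb²⁺/Pb, so E°_cell = 0. The concentrated side is the cathode; the cell reaction moves Pb²⁺ from high to low concentration with n = 2.
Q = [Pb²⁺]_dilute/[Pb²⁺]_conc = 2.9 × 10^-4/0.00158 = 0.184.
E = 0 − (0.0592/2) log Q = −(0.0592/2)(-0.736) = 0.0218 V.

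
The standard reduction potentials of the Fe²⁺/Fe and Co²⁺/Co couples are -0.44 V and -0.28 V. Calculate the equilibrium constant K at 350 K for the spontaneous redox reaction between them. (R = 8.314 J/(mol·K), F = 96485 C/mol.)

4.1 × 10^4

E°_cell = -0.28 − (-0.44) = 0.16 V, with n = 2 electrons transferred.
At equilibrium E = 0, so the Nernst equation gives ln K = nFE°/RT = (2)(96485)(0.16)/((8.314)(350)) = 10.61.
K = e^10.61 = 4.1 × 10^4.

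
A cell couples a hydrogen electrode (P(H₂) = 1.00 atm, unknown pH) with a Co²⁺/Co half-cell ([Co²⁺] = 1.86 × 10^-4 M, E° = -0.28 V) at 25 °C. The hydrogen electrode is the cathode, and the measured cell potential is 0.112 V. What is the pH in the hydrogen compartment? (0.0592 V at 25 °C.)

pH = 4.70

E°_cell = 0.28 V and n = 2.
log Q = n(E° − E)/0.0592 = 2×(0.28 − 0.112)/0.0592 = 5.676.
With Q = [Co²⁺]·P(H₂) / [H⁺]^2, solving for [H⁺] gives log[H⁺] = -4.703, so pH = 4.70.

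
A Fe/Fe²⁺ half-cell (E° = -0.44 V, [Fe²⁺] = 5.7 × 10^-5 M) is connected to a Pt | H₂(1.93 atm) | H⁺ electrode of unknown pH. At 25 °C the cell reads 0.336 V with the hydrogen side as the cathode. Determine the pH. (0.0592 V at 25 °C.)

E°_cell = 0.44 V and n = 2.
log Q = n(E° − E)/0.0592 = 2×(0.44 − 0.336)/0.0592 = 3.514.
With Q = [Fe²⁺]·P(H₂) / [H⁺]^2, solving for [H⁺] gives log[H⁺] = -3.736, so pH = 3.74.

pH = 3.74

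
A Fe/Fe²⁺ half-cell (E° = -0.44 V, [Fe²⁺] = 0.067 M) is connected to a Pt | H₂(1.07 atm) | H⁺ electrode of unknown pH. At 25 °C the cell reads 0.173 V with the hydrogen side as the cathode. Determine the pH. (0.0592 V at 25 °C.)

pH = 5.08

E°_cell = 0.44 V and n = 2.
log Q = n(E° − E)/0.0592 = 2×(0.44 − 0.173)/0.0592 = 9.020.
With Q = [Fe²⁺]·P(H₂) / [H⁺]^2, solving for [H⁺] gives log[H⁺] = -5.082, so pH = 5.08.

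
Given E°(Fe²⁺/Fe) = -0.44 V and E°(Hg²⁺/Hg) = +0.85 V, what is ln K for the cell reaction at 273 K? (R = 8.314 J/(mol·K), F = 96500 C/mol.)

E°_cell = +0.85 − (-0.44) = 1.29 V, with n = 2 electrons transferred.
At equilibrium E = 0, so the Nernst equation gives ln K = nFE°/RT = (2)(96500)(1.29)/((8.314)(273)) = 109.69.

ln K = 109.7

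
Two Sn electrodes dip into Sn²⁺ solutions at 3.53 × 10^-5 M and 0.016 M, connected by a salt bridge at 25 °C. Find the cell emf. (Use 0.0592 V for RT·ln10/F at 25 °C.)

0.079 V

Both half-cells are Sn²⁺/Sn, so E°_cell = 0. The concentrated side is the cathode; the cell reaction moves Sn²⁺ from high to low concentration with n = 2.
Q = [Sn²⁺]_dilute/[Sn²⁺]_conc = 3.53 × 10^-5/0.016 = 0.00221.
E = 0 − (0.0592/2) log Q = −(0.0592/2)(-2.656) = 0.0786 V.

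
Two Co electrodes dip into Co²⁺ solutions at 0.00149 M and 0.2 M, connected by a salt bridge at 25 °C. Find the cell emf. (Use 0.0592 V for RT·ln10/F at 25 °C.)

0.063 V

Both half-cells are Co²⁺/Co, so E°_cell = 0. The concentrated side is the cathode; the cell reaction moves Co²⁺ from high to low concentration with n = 2.
Q = [Co²⁺]_dilute/[Co²⁺]_conc = 0.00149/0.2 = 0.00745.
E = 0 − (0.0592/2) log Q = −(0.0592/2)(-2.128) = 0.0630 V.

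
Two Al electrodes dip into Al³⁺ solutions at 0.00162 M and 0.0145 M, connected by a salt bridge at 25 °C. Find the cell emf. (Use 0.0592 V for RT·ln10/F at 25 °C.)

0.019 V

Both half-cells are Al³⁺/Al, so E°_cell = 0. The concentrated side is the cathode; the cell reaction moves Al³⁺ from high to low concentration with n = 3.
Q = [Al³⁺]_dilute/[Al³⁺]_conc = 0.00162/0.0145 = 0.112.
E = 0 − (0.0592/3) log Q = −(0.0592/3)(-0.952) = 0.0188 V.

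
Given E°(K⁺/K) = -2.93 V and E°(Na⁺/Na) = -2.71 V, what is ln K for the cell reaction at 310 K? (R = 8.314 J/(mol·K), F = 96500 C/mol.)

E°_cell = -2.71 − (-2.93) = 0.22 V, with n = 1 electron transferred.
At equilibrium E = 0, so the Nernst equation gives ln K = nFE°/RT = (1)(96500)(0.22)/((8.314)(310)) = 8.24.

ln K = 8.2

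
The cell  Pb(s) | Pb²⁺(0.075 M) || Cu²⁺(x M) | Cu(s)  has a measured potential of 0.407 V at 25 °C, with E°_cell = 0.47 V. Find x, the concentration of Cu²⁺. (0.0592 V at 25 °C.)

5.6 × 10^-4 M

From the Nernst equation, log Q = n(E° − E)/0.0592 = 2(0.47 − 0.407)/0.0592 = 2.128, so Q = 134.
With Q = [Pb²⁺]/[Cu²⁺] and the known concentrations, [Cu²⁺] in the denominator gives [Cu²⁺] = 5.6 × 10^-4 M.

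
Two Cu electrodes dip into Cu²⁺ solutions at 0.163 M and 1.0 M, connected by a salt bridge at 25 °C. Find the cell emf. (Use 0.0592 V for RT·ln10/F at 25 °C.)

0.023 V

Both half-cells are Cu²⁺/Cu, so E°_cell = 0. The concentrated side is the cathode; the cell reaction moves Cu²⁺ from high to low concentration with n = 2.
Q = [Cu²⁺]_dilute/[Cu²⁺]_conc = 0.163/1.0 = 0.163.
E = 0 − (0.0592/2) log Q = −(0.0592/2)(-0.788) = 0.0233 V.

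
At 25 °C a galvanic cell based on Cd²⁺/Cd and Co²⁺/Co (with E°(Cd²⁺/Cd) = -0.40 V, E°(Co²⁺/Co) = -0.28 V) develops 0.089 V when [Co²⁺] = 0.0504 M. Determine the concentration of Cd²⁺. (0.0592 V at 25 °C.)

From the Nernst equation, log Q = n(E° − E)/0.0592 = 2(0.12 − 0.089)/0.0592 = 1.047, so Q = 11.2.
With Q = [Cd²⁺]/[Co²⁺] and the known concentrations, [Cd²⁺] in the numerator gives [Cd²⁺] = 0.56 M.

0.56 M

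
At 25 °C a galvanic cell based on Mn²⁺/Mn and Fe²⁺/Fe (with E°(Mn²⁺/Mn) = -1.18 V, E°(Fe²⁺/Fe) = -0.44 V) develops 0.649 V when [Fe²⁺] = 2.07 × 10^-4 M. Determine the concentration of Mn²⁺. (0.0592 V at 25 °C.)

0.25 M

From the Nernst equation, log Q = n(E° − E)/0.0592 = 2(0.74 − 0.649)/0.0592 = 3.074, so Q = 1190.
With Q = [Mn²⁺]/[Fe²⁺] and the known concentrations, [Mn²⁺] in the numerator gives [Mn²⁺] = 0.25 M.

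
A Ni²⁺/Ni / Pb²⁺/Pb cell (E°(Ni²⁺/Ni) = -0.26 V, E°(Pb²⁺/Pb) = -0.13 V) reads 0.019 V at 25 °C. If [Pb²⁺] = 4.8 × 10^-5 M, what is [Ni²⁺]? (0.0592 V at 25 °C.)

From the Nernst equation, log Q = n(E° − E)/0.0592 = 2(0.13 − 0.019)/0.0592 = 3.750, so Q = 5620.
With Q = [Ni²⁺]/[Pb²⁺] and the known concentrations, [Ni²⁺] in the numerator gives [Ni²⁺] = 0.27 M.

0.27 M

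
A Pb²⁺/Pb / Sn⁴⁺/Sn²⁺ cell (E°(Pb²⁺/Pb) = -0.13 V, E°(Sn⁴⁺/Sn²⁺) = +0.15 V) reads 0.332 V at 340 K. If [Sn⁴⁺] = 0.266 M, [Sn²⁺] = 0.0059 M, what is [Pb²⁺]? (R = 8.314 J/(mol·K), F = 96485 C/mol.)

1.3 M

From the Nernst equation, ln Q = nF(E° − E)/RT = 2×96485×(0.28 − 0.332)/(8.314×340) = -3.550, so Q = 0.0287.
With Q = [Pb²⁺]·[Sn²⁺]/[Sn⁴⁺] and the known concentrations, [Pb²⁺] in the numerator gives [Pb²⁺] = 1.3 M.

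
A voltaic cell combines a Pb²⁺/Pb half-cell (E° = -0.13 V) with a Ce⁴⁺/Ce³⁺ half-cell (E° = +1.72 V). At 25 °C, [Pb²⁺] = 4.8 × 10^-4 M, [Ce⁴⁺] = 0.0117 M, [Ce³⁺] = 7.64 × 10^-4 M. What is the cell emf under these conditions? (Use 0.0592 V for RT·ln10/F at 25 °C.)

2.02 V

The Ce⁴⁺/Ce³⁺ couple has the higher reduction potential and acts as the cathode, so E°_cell = +1.72 − (-0.13) = 1.85 V.
Balancing electrons gives n = 2; the reaction quotient is Q = [Pb²⁺]·[Ce³⁺]^2/[Ce⁴⁺]^2 = 2.05 × 10^-6.
At 25 °C, E = E° − (0.0592/n) log Q = 1.85 − (0.0592/2)(-5.689) = 1.850 + 0.168 = 2.018 V.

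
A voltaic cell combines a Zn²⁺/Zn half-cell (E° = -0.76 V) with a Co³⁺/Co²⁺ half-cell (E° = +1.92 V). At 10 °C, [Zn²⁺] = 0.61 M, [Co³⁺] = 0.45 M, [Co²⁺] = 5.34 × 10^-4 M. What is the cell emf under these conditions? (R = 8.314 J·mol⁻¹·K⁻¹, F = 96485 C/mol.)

2.85 V

The Co³⁺/Co²⁺ couple has the higher reduction potential and acts as the cathode, so E°_cell = +1.92 − (-0.76) = 2.68 V.
Balancing electrons gives n = 2; the reaction quotient is Q = [Zn²⁺]·[Co²⁺]^2/[Co³⁺]^2 = 8.59 × 10^-7.
E = E° − (RT/nF) ln Q = 2.68 − (8.314×283)/(2×96485) × (-13.968) = 2.680 + 0.170 = 2.850 V.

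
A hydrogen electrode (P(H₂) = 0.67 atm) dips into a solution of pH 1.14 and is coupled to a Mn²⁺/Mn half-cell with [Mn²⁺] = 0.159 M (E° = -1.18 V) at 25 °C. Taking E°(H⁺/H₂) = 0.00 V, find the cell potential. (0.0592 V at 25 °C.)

1.14 V

The hydrogen couple is the cathode, so E°_cell = 1.18 V; n = 2.
[H⁺] = 10^(−1.14) = 0.072 M, and Q = [Mn²⁺]·P(H₂) / [H⁺]^2 = 20.3.
E = E° − (0.0592/2) log Q = 1.18 − (0.0592/2)(1.307) = 1.141 V.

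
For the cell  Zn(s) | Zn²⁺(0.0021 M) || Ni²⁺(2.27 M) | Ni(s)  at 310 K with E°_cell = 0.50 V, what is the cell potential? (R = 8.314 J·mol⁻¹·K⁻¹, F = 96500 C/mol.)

Balancing electrons gives n = 2; the reaction quotient is Q = [Zn²⁺]/[Ni²⁺] = 9.25 × 10^-4.
E = E° − (RT/nF) ln Q = 0.50 − (8.314×310)/(2×96500) × (-6.986) = 0.500 + 0.093 = 0.593 V.

0.593 V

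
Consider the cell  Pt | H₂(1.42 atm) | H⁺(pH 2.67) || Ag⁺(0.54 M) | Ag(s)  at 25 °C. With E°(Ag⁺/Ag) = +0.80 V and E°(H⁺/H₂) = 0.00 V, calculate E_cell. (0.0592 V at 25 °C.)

0.95 V

The Ag⁺/Ag couple is the cathode, so E°_cell = 0.80 V; n = 2.
[H⁺] = 10^(−2.67) = 0.0021 M, and Q = [H⁺]^2 / ([Ag⁺]^2·P(H₂)) = 1.1 × 10^-5.
E = E° − (0.0592/2) log Q = 0.80 − (0.0592/2)(-4.957) = 0.947 V.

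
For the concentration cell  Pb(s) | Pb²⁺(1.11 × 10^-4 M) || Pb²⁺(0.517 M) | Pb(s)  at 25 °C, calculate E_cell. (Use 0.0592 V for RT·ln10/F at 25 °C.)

0.11 V

Both half-cells are Pb²⁺/Pb, so E°_cell = 0. The concentrated side is the cathode; the cell reaction moves Pb²⁺ from high to low concentration with n = 2.
Q = [Pb²⁺]_dilute/[Pb²⁺]_conc = 1.11 × 10^-4/0.517 = 2.15 × 10^-4.
E = 0 − (0.0592/2) log Q = −(0.0592/2)(-3.668) = 0.1086 V.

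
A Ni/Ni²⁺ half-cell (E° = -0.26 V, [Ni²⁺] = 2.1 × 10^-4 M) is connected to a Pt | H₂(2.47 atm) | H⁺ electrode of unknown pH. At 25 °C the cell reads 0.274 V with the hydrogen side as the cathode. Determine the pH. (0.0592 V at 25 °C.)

pH = 1.41

E°_cell = 0.26 V and n = 2.
log Q = n(E° − E)/0.0592 = 2×(0.26 − 0.274)/0.0592 = -0.473.
With Q = [Ni²⁺]·P(H₂) / [H⁺]^2, solving for [H⁺] gives log[H⁺] = -1.406, so pH = 1.41.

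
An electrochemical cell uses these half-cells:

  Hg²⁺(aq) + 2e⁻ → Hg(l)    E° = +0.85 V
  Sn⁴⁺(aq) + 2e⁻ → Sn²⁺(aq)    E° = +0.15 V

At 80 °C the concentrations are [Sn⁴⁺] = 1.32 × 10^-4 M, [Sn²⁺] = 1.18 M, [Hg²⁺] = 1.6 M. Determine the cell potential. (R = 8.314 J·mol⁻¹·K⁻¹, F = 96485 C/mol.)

The Hg²⁺/Hg couple has the higher reduction potential and acts as the cathode, so E°_cell = +0.85 − (+0.15) = 0.70 V.
Balancing electrons gives n = 2; the reaction quotient is Q = [Sn⁴⁺]/([Sn²⁺]·[Hg²⁺]) = 6.99 × 10^-5.
E = E° − (RT/nF) ln Q = 0.70 − (8.314×353)/(2×96485) × (-9.568) = 0.700 + 0.146 = 0.846 V.

0.846 V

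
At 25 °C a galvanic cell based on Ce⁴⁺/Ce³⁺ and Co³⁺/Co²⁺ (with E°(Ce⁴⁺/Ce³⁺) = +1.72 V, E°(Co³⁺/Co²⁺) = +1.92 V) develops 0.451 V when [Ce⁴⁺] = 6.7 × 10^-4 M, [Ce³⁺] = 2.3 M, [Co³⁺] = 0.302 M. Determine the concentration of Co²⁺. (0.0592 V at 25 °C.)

0.06 M

From the Nernst equation, log Q = n(E° − E)/0.0592 = 1(0.20 − 0.451)/0.0592 = -4.240, so Q = 5.76 × 10^-5.
With Q = [Ce⁴⁺]·[Co²⁺]/([Ce³⁺]·[Co³⁺]) and the known concentrations, [Co²⁺] in the numerator gives [Co²⁺] = 0.06 M.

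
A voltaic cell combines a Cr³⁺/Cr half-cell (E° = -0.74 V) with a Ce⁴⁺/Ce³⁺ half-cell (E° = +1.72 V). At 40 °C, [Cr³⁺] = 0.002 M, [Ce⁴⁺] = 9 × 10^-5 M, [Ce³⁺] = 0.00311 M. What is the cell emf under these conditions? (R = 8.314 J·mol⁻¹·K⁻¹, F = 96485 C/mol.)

2.42 V

The Ce⁴⁺/Ce³⁺ couple has the higher reduction potential and acts as the cathode, so E°_cell = +1.72 − (-0.74) = 2.46 V.
Balancing electrons gives n = 3; the reaction quotient is Q = [Cr³⁺]·[Ce³⁺]^3/[Ce⁴⁺]^3 = 82.5.
E = E° − (RT/nF) ln Q = 2.46 − (8.314×313)/(3×96485) × (4.413) = 2.460 − 0.040 = 2.420 V.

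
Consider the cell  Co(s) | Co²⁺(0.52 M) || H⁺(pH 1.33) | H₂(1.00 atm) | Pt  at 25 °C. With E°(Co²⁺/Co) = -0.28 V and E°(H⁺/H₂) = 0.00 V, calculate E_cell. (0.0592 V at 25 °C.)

The hydrogen couple is the cathode, so E°_cell = 0.28 V; n = 2.
[H⁺] = 10^(−1.33) = 0.047 M, and Q = [Co²⁺]·P(H₂) / [H⁺]^2 = 238.
E = E° − (0.0592/2) log Q = 0.28 − (0.0592/2)(2.376) = 0.210 V.

0.21 V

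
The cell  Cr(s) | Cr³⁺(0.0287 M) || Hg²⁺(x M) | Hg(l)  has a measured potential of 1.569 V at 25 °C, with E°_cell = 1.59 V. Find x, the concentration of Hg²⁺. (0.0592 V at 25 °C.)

From the Nernst equation, log Q = n(E° − E)/0.0592 = 6(1.59 − 1.569)/0.0592 = 2.128, so Q = 134.
With Q = [Cr³⁺]^2/[Hg²⁺]^3 and the known concentrations, [Hg²⁺]^3 in the denominator gives [Hg²⁺] = 0.018 M.

0.018 M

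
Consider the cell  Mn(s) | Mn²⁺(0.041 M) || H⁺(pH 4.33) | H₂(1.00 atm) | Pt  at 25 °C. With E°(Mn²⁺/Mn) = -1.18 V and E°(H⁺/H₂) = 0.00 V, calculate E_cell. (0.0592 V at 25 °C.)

The hydrogen couple is the cathode, so E°_cell = 1.18 V; n = 2.
[H⁺] = 10^(−4.33) = 4.7 × 10^-5 M, and Q = [Mn²⁺]·P(H₂) / [H⁺]^2 = 1.87 × 10^7.
E = E° − (0.0592/2) log Q = 1.18 − (0.0592/2)(7.273) = 0.965 V.

0.96 V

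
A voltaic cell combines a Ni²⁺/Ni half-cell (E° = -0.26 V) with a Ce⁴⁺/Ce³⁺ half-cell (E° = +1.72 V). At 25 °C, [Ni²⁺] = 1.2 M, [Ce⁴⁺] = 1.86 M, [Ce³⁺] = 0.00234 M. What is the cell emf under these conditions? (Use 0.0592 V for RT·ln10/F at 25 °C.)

2.15 V

The Ce⁴⁺/Ce³⁺ couple has the higher reduction potential and acts as the cathode, so E°_cell = +1.72 − (-0.26) = 1.98 V.
Balancing electrons gives n = 2; the reaction quotient is Q = [Ni²⁺]·[Ce³⁺]^2/[Ce⁴⁺]^2 = 1.9 × 10^-6.
At 25 °C, E = E° − (0.0592/n) log Q = 1.98 − (0.0592/2)(-5.721) = 1.980 + 0.169 = 2.149 V.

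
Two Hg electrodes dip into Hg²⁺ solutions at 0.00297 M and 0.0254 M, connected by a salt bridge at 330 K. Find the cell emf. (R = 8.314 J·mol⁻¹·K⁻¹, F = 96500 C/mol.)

0.031 V

Both half-cells are Hg²⁺/Hg, so E°_cell = 0. The concentrated side is the cathode; the cell reaction moves Hg²⁺ from high to low concentration with n = 2.
Q = [Hg²⁺]_dilute/[Hg²⁺]_conc = 0.00297/0.0254 = 0.117.
E = 0 − (RT/nF) ln Q = −((8.314×330)/(2×96500))(-2.146) = 0.0305 V.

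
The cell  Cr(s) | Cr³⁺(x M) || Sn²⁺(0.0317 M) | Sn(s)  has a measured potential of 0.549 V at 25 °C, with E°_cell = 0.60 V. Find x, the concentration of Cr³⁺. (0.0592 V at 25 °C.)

From the Nernst equation, log Q = n(E° − E)/0.0592 = 6(0.60 − 0.549)/0.0592 = 5.169, so Q = 1.48 × 10^5.
With Q = [Cr³⁺]^2/[Sn²⁺]^3 and the known concentrations, [Cr³⁺]^2 in the numerator gives [Cr³⁺] = 2.2 M.

2.2 M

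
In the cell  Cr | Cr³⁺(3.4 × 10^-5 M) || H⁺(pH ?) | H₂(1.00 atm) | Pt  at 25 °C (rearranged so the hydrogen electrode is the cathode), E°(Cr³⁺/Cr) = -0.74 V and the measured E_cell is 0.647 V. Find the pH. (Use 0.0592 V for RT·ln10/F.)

E°_cell = 0.74 V and n = 6.
log Q = n(E° − E)/0.0592 = 6×(0.74 − 0.647)/0.0592 = 9.426.
With Q = [Cr³⁺]^2·P(H₂)^3 / [H⁺]^6, solving for [H⁺] gives log[H⁺] = -3.060, so pH = 3.06.

pH = 3.06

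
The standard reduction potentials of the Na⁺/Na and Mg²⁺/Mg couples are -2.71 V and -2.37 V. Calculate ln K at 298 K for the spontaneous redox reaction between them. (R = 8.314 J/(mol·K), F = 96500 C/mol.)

E°_cell = -2.37 − (-2.71) = 0.34 V, with n = 2 electrons transferred.
At equilibrium E = 0, so the Nernst equation gives ln K = nFE°/RT = (2)(96500)(0.34)/((8.314)(298)) = 26.49.

ln K = 26.5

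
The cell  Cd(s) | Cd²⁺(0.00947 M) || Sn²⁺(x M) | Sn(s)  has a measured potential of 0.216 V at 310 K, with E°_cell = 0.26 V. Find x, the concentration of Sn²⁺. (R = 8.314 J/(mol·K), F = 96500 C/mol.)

3.5 × 10^-4 M

From the Nernst equation, ln Q = nF(E° − E)/RT = 2×96500×(0.26 − 0.216)/(8.314×310) = 3.295, so Q = 27.0.
With Q = [Cd²⁺]/[Sn²⁺] and the known concentrations, [Sn²⁺] in the denominator gives [Sn²⁺] = 3.5 × 10^-4 M.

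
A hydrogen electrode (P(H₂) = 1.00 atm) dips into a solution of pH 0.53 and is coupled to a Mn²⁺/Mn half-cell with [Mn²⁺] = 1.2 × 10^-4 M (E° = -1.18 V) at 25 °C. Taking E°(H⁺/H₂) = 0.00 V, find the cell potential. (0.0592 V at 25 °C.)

1.26 V

The hydrogen couple is the cathode, so E°_cell = 1.18 V; n = 2.
[H⁺] = 10^(−0.53) = 0.30 M, and Q = [Mn²⁺]·P(H₂) / [H⁺]^2 = 0.00138.
E = E° − (0.0592/2) log Q = 1.18 − (0.0592/2)(-2.861) = 1.265 V.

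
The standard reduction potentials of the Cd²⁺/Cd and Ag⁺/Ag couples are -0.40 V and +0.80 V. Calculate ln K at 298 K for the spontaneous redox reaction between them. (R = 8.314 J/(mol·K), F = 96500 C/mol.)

E°_cell = +0.80 − (-0.40) = 1.20 V, with n = 2 electrons transferred.
At equilibrium E = 0, so the Nernst equation gives ln K = nFE°/RT = (2)(96500)(1.20)/((8.314)(298)) = 93.48.

ln K = 93.5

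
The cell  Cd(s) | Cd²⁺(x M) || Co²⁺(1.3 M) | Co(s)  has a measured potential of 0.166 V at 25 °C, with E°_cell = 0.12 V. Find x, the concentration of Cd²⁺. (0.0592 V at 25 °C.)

From the Nernst equation, log Q = n(E° − E)/0.0592 = 2(0.12 − 0.166)/0.0592 = -1.554, so Q = 0.0279.
With Q = [Cd²⁺]/[Co²⁺] and the known concentrations, [Cd²⁺] in the numerator gives [Cd²⁺] = 0.036 M.

0.036 M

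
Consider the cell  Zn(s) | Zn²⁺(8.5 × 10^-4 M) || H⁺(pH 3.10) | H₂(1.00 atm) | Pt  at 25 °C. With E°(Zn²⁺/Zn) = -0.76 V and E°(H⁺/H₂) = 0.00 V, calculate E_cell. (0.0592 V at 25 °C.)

0.67 V

The hydrogen couple is the cathode, so E°_cell = 0.76 V; n = 2.
[H⁺] = 10^(−3.10) = 7.9 × 10^-4 M, and Q = [Zn²⁺]·P(H₂) / [H⁺]^2 = 1350.
E = E° − (0.0592/2) log Q = 0.76 − (0.0592/2)(3.129) = 0.667 V.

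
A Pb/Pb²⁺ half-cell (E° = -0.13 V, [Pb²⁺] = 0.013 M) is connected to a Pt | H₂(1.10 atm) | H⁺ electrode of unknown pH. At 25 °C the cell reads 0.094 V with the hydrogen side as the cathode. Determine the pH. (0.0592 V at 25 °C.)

E°_cell = 0.13 V and n = 2.
log Q = n(E° − E)/0.0592 = 2×(0.13 − 0.094)/0.0592 = 1.216.
With Q = [Pb²⁺]·P(H₂) / [H⁺]^2, solving for [H⁺] gives log[H⁺] = -1.530, so pH = 1.53.

pH = 1.53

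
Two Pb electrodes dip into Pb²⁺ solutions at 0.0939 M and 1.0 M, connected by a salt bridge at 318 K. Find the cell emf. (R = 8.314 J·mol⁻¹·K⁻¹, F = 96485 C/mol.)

Both half-cells are Pb²⁺/Pb, so E°_cell = 0. The concentrated side is the cathode; the cell reaction moves Pb²⁺ from high to low concentration with n = 2.
Q = [Pb²⁺]_dilute/[Pb²⁺]_conc = 0.0939/1.0 = 0.0939.
E = 0 − (RT/nF) ln Q = −((8.314×318)/(2×96485))(-2.366) = 0.0324 V.

0.032 V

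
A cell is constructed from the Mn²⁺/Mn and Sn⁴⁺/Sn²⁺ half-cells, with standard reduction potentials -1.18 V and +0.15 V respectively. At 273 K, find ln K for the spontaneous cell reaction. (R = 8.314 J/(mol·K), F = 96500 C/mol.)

ln K = 113.1

E°_cell = +0.15 − (-1.18) = 1.33 V, with n = 2 electrons transferred.
At equilibrium E = 0, so the Nernst equation gives ln K = nFE°/RT = (2)(96500)(1.33)/((8.314)(273)) = 113.09.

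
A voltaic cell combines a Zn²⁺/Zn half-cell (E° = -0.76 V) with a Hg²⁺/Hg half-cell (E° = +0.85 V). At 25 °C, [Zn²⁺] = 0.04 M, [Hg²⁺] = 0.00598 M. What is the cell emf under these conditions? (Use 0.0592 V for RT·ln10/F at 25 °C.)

1.59 V

The Hg²⁺/Hg couple has the higher reduction potential and acts as the cathode, so E°_cell = +0.85 − (-0.76) = 1.61 V.
Balancing electrons gives n = 2; the reaction quotient is Q = [Zn²⁺]/[Hg²⁺] = 6.69.
At 25 °C, E = E° − (0.0592/n) log Q = 1.61 − (0.0592/2)(0.825) = 1.610 − 0.024 = 1.586 V.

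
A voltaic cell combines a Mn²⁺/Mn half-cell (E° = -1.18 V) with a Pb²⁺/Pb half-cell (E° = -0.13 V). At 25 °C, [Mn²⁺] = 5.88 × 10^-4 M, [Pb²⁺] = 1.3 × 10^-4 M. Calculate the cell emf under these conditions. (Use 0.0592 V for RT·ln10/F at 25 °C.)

1.03 V

The Pb²⁺/Pb couple has the higher reduction potential and acts as the cathode, so E°_cell = -0.13 − (-1.18) = 1.05 V.
Balancing electrons gives n = 2; the reaction quotient is Q = [Mn²⁺]/[Pb²⁺] = 4.52.
At 25 °C, E = E° − (0.0592/n) log Q = 1.05 − (0.0592/2)(0.655) = 1.050 − 0.019 = 1.031 V.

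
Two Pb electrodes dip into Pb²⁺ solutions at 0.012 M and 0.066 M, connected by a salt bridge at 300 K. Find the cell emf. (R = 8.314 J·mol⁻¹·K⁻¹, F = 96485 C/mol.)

Both half-cells are Pb²⁺/Pb, so E°_cell = 0. The concentrated side is the cathode; the cell reaction moves Pb²⁺ from high to low concentration with n = 2.
Q = [Pb²⁺]_dilute/[Pb²⁺]_conc = 0.012/0.066 = 0.182.
E = 0 − (RT/nF) ln Q = −((8.314×300)/(2×96485))(-1.705) = 0.0220 V.

0.022 V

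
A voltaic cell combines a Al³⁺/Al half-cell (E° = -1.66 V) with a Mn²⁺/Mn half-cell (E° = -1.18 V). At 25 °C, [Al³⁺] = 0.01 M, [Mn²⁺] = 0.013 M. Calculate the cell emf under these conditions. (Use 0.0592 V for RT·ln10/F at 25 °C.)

The Mn²⁺/Mn couple has the higher reduction potential and acts as the cathode, so E°_cell = -1.18 − (-1.66) = 0.48 V.
Balancing electrons gives n = 6; the reaction quotient is Q = [Al³⁺]^2/[Mn²⁺]^3 = 45.5.
At 25 °C, E = E° − (0.0592/n) log Q = 0.48 − (0.0592/6)(1.658) = 0.480 − 0.016 = 0.464 V.

0.464 V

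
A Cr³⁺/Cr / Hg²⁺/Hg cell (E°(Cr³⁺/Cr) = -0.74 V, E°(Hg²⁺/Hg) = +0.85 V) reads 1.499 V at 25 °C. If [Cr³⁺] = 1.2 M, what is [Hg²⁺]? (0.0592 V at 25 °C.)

9.5 × 10^-4 M

From the Nernst equation, log Q = n(E° − E)/0.0592 = 6(1.59 − 1.499)/0.0592 = 9.223, so Q = 1.67 × 10^9.
With Q = [Cr³⁺]^2/[Hg²⁺]^3 and the known concentrations, [Hg²⁺]^3 in the denominator gives [Hg²⁺] = 9.5 × 10^-4 M.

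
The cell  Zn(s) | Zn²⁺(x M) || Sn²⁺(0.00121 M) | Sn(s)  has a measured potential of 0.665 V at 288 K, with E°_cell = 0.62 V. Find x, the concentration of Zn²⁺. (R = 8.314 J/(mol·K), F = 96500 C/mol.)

3.2 × 10^-5 M

From the Nernst equation, ln Q = nF(E° − E)/RT = 2×96500×(0.62 − 0.665)/(8.314×288) = -3.627, so Q = 0.0266.
With Q = [Zn²⁺]/[Sn²⁺] and the known concentrations, [Zn²⁺] in the numerator gives [Zn²⁺] = 3.2 × 10^-5 M.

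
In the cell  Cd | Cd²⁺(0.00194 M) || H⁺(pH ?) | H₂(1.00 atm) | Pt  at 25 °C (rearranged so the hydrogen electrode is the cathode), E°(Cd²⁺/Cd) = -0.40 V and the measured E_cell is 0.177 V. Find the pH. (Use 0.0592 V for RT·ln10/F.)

pH = 5.12

E°_cell = 0.40 V and n = 2.
log Q = n(E° − E)/0.0592 = 2×(0.40 − 0.177)/0.0592 = 7.534.
With Q = [Cd²⁺]·P(H₂) / [H⁺]^2, solving for [H⁺] gives log[H⁺] = -5.123, so pH = 5.12.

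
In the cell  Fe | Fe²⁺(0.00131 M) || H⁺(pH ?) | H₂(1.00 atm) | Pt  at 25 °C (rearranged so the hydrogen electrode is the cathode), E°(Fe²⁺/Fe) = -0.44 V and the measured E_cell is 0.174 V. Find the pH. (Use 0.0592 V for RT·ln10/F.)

pH = 5.93

E°_cell = 0.44 V and n = 2.
log Q = n(E° − E)/0.0592 = 2×(0.44 − 0.174)/0.0592 = 8.986.
With Q = [Fe²⁺]·P(H₂) / [H⁺]^2, solving for [H⁺] gives log[H⁺] = -5.935, so pH = 5.93.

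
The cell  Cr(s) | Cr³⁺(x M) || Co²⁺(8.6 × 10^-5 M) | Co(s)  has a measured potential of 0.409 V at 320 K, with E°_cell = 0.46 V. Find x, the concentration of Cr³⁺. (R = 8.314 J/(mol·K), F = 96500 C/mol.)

From the Nernst equation, ln Q = nF(E° − E)/RT = 6×96500×(0.46 − 0.409)/(8.314×320) = 11.099, so Q = 6.61 × 10^4.
With Q = [Cr³⁺]^2/[Co²⁺]^3 and the known concentrations, [Cr³⁺]^2 in the numerator gives [Cr³⁺] = 2.1 × 10^-4 M.

2.1 × 10^-4 M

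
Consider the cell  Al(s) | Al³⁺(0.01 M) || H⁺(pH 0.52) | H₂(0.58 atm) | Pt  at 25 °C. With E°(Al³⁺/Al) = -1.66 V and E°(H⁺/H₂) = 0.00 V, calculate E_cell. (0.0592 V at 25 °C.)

1.68 V

The hydrogen couple is the cathode, so E°_cell = 1.66 V; n = 6.
[H⁺] = 10^(−0.52) = 0.30 M, and Q = [Al³⁺]^2·P(H₂)^3 / [H⁺]^6 = 0.0257.
E = E° − (0.0592/6) log Q = 1.66 − (0.0592/6)(-1.590) = 1.676 V.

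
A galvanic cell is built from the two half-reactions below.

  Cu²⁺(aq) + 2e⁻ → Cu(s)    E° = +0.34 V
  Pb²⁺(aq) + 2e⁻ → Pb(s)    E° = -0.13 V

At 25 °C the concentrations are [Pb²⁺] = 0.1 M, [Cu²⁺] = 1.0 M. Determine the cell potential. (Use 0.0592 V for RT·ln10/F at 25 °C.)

0.500 V

The Cu²⁺/Cu couple has the higher reduction potential and acts as the cathode, so E°_cell = +0.34 − (-0.13) = 0.47 V.
Balancing electrons gives n = 2; the reaction quotient is Q = [Pb²⁺]/[Cu²⁺] = 0.100.
At 25 °C, E = E° − (0.0592/n) log Q = 0.47 − (0.0592/2)(-1.000) = 0.470 + 0.030 = 0.500 V.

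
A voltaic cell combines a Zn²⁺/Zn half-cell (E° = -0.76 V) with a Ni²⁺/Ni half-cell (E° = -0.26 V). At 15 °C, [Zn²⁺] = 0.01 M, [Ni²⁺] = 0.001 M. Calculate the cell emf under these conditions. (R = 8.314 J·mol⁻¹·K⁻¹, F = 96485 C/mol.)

0.471 V

The Ni²⁺/Ni couple has the higher reduction potential and acts as the cathode, so E°_cell = -0.26 − (-0.76) = 0.50 V.
Balancing electrons gives n = 2; the reaction quotient is Q = [Zn²⁺]/[Ni²⁺] = 10.0.
E = E° − (RT/nF) ln Q = 0.50 − (8.314×288)/(2×96485) × (2.303) = 0.500 − 0.029 = 0.471 V.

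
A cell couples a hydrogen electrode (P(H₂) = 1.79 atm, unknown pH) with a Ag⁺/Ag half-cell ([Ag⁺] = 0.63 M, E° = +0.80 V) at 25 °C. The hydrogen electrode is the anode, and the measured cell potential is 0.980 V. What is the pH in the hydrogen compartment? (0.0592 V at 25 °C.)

pH = 3.11

E°_cell = 0.80 V and n = 2.
log Q = n(E° − E)/0.0592 = 2×(0.80 − 0.980)/0.0592 = -6.081.
With Q = [H⁺]^2 / ([Ag⁺]^2·P(H₂)), solving for [H⁺] gives log[H⁺] = -3.115, so pH = 3.11.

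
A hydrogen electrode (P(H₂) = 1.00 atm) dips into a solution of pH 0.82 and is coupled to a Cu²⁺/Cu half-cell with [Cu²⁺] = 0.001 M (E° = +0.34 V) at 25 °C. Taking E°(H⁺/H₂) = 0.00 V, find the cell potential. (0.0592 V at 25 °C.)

The Cu²⁺/Cu couple is the cathode, so E°_cell = 0.34 V; n = 2.
[H⁺] = 10^(−0.82) = 0.15 M, and Q = [H⁺]^2 / ([Cu²⁺]·P(H₂)) = 22.9.
E = E° − (0.0592/2) log Q = 0.34 − (0.0592/2)(1.360) = 0.300 V.

0.30 V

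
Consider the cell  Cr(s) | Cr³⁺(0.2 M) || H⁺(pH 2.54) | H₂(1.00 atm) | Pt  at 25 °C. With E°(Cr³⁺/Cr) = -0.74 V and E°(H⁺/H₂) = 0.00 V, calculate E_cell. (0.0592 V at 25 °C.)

The hydrogen couple is the cathode, so E°_cell = 0.74 V; n = 6.
[H⁺] = 10^(−2.54) = 0.0029 M, and Q = [Cr³⁺]^2·P(H₂)^3 / [H⁺]^6 = 6.95 × 10^13.
E = E° − (0.0592/6) log Q = 0.74 − (0.0592/6)(13.842) = 0.603 V.

0.60 V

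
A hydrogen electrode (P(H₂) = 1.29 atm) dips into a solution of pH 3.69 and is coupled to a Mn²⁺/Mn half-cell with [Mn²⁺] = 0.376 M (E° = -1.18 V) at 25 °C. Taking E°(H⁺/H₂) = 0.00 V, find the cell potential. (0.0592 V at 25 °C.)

0.97 V

The hydrogen couple is the cathode, so E°_cell = 1.18 V; n = 2.
[H⁺] = 10^(−3.69) = 2 × 10^-4 M, and Q = [Mn²⁺]·P(H₂) / [H⁺]^2 = 1.16 × 10^7.
E = E° − (0.0592/2) log Q = 1.18 − (0.0592/2)(7.066) = 0.971 V.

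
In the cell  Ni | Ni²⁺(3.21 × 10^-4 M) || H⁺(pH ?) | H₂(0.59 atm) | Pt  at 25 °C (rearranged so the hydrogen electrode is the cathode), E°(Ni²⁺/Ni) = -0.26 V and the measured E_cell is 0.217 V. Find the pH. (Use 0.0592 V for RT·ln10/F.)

pH = 2.59

E°_cell = 0.26 V and n = 2.
log Q = n(E° − E)/0.0592 = 2×(0.26 − 0.217)/0.0592 = 1.453.
With Q = [Ni²⁺]·P(H₂) / [H⁺]^2, solving for [H⁺] gives log[H⁺] = -2.588, so pH = 2.59.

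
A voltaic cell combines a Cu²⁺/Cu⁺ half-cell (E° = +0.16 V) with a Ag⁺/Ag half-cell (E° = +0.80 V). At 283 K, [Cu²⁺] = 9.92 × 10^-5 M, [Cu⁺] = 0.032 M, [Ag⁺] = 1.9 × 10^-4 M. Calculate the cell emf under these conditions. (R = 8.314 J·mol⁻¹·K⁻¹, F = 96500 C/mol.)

0.572 V

The Ag⁺/Ag couple has the higher reduction potential and acts as the cathode, so E°_cell = +0.80 − (+0.16) = 0.64 V.
Balancing electrons gives n = 1; the reaction quotient is Q = [Cu²⁺]/([Cu⁺]·[Ag⁺]) = 16.3.
E = E° − (RT/nF) ln Q = 0.64 − (8.314×283)/(1×96500) × (2.792) = 0.640 − 0.068 = 0.572 V.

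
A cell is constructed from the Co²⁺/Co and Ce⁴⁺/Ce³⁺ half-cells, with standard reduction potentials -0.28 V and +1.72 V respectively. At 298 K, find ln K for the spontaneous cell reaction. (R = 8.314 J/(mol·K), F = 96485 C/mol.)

E°_cell = +1.72 − (-0.28) = 2.00 V, with n = 2 electrons transferred.
At equilibrium E = 0, so the Nernst equation gives ln K = nFE°/RT = (2)(96485)(2.00)/((8.314)(298)) = 155.77.

ln K = 155.8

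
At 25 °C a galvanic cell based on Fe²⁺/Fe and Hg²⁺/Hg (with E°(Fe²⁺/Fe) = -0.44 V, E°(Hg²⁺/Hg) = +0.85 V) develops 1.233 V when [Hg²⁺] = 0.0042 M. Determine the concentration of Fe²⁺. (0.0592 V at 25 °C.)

From the Nernst equation, log Q = n(E° − E)/0.0592 = 2(1.29 − 1.233)/0.0592 = 1.926, so Q = 84.3.
With Q = [Fe²⁺]/[Hg²⁺] and the known concentrations, [Fe²⁺] in the numerator gives [Fe²⁺] = 0.35 M.

0.35 M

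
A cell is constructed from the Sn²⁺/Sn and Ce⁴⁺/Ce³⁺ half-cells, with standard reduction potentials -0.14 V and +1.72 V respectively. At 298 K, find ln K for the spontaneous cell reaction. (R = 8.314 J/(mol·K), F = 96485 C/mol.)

ln K = 144.9

E°_cell = +1.72 − (-0.14) = 1.86 V, with n = 2 electrons transferred.
At equilibrium E = 0, so the Nernst equation gives ln K = nFE°/RT = (2)(96485)(1.86)/((8.314)(298)) = 144.87.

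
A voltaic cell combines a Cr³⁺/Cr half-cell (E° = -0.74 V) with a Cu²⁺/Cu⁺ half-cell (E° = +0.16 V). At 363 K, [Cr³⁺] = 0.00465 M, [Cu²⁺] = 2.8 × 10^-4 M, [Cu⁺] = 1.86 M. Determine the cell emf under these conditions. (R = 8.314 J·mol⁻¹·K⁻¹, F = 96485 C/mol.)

0.681 V

The Cu²⁺/Cu⁺ couple has the higher reduction potential and acts as the cathode, so E°_cell = +0.16 − (-0.74) = 0.90 V.
Balancing electrons gives n = 3; the reaction quotient is Q = [Cr³⁺]·[Cu⁺]^3/[Cu²⁺]^3 = 1.36 × 10^9.
E = E° − (RT/nF) ln Q = 0.90 − (8.314×363)/(3×96485) × (21.033) = 0.900 − 0.219 = 0.681 V.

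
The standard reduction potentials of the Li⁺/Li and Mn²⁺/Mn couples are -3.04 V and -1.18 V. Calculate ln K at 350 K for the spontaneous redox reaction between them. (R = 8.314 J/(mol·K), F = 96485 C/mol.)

E°_cell = -1.18 − (-3.04) = 1.86 V, with n = 2 electrons transferred.
At equilibrium E = 0, so the Nernst equation gives ln K = nFE°/RT = (2)(96485)(1.86)/((8.314)(350)) = 123.35.

ln K = 123.3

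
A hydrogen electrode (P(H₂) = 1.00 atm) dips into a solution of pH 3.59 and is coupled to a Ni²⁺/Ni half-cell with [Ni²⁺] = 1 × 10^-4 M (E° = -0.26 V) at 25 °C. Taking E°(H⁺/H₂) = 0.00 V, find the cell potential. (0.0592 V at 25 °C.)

The hydrogen couple is the cathode, so E°_cell = 0.26 V; n = 2.
[H⁺] = 10^(−3.59) = 2.6 × 10^-4 M, and Q = [Ni²⁺]·P(H₂) / [H⁺]^2 = 1510.
E = E° − (0.0592/2) log Q = 0.26 − (0.0592/2)(3.180) = 0.166 V.

0.17 V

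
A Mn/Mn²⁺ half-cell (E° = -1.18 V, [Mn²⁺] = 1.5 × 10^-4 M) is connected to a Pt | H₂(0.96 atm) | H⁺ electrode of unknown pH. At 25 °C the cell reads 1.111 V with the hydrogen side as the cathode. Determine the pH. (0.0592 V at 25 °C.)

E°_cell = 1.18 V and n = 2.
log Q = n(E° − E)/0.0592 = 2×(1.18 − 1.111)/0.0592 = 2.331.
With Q = [Mn²⁺]·P(H₂) / [H⁺]^2, solving for [H⁺] gives log[H⁺] = -3.086, so pH = 3.09.

pH = 3.09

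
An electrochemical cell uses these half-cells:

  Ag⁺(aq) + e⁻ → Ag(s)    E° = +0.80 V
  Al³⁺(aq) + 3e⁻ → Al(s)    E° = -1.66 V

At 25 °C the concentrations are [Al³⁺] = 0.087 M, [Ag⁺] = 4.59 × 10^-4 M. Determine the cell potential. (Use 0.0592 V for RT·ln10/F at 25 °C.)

2.28 V

The Ag⁺/Ag couple has the higher reduction potential and acts as the cathode, so E°_cell = +0.80 − (-1.66) = 2.46 V.
Balancing electrons gives n = 3; the reaction quotient is Q = [Al³⁺]/[Ag⁺]^3 = 9 × 10^8.
At 25 °C, E = E° − (0.0592/n) log Q = 2.46 − (0.0592/3)(8.954) = 2.460 − 0.177 = 2.283 V.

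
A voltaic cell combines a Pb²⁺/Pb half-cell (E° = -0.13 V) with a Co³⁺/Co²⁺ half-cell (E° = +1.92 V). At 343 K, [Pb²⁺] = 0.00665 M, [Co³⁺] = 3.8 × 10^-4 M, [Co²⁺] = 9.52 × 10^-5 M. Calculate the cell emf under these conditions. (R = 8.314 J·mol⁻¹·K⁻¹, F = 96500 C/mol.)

2.16 V

The Co³⁺/Co²⁺ couple has the higher reduction potential and acts as the cathode, so E°_cell = +1.92 − (-0.13) = 2.05 V.
Balancing electrons gives n = 2; the reaction quotient is Q = [Pb²⁺]·[Co²⁺]^2/[Co³⁺]^2 = 4.17 × 10^-4.
E = E° − (RT/nF) ln Q = 2.05 − (8.314×343)/(2×96500) × (-7.782) = 2.050 + 0.115 = 2.165 V.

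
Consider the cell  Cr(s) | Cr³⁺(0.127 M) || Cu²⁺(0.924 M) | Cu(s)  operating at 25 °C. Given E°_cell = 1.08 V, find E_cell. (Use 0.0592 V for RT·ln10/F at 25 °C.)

1.10 V

Balancing electrons gives n = 6; the reaction quotient is Q = [Cr³⁺]^2/[Cu²⁺]^3 = 0.0204.
At 25 °C, E = E° − (0.0592/n) log Q = 1.08 − (0.0592/6)(-1.689) = 1.080 + 0.017 = 1.097 V.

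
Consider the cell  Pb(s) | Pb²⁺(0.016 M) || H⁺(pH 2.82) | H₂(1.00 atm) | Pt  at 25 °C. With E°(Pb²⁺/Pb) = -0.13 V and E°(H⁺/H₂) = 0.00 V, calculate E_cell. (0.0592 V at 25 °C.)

The hydrogen couple is the cathode, so E°_cell = 0.13 V; n = 2.
[H⁺] = 10^(−2.82) = 0.0015 M, and Q = [Pb²⁺]·P(H₂) / [H⁺]^2 = 6980.
E = E° − (0.0592/2) log Q = 0.13 − (0.0592/2)(3.844) = 0.016 V.

0.016 V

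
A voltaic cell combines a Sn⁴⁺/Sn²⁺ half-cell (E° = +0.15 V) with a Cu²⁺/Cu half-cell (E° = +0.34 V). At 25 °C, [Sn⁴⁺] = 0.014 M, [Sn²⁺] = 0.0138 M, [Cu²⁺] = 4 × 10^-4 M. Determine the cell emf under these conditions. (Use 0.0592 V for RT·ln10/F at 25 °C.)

0.089 V

The Cu²⁺/Cu couple has the higher reduction potential and acts as the cathode, so E°_cell = +0.34 − (+0.15) = 0.19 V.
Balancing electrons gives n = 2; the reaction quotient is Q = [Sn⁴⁺]/([Sn²⁺]·[Cu²⁺]) = 2540.
At 25 °C, E = E° − (0.0592/n) log Q = 0.19 − (0.0592/2)(3.404) = 0.190 − 0.101 = 0.089 V.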